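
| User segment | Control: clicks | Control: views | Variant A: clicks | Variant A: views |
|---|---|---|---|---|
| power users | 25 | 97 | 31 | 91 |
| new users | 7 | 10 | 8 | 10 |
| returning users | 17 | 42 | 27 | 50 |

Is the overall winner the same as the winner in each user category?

Power users: Control 25/97 = 25.8%, Variant A 31/91 = 34.1% → Variant A
New users: Control 7/10 = 70.0%, Variant A 8/10 = 80.0% → Variant A
Returning users: Control 17/42 = 40.5%, Variant A 27/50 = 54.0% → Variant A
Overall: Control 49/149 = 32.9%, Variant A 66/151 = 43.7% → Variant A
Variant A wins overall and in every user group — no reversal.

Yes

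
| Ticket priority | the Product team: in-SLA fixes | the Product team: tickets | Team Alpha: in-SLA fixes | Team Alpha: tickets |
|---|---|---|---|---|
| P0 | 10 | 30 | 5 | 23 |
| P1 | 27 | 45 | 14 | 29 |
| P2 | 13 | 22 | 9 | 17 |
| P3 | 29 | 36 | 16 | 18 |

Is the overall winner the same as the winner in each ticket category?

No

P0: the Product team 10/30 = 33.3%, Team Alpha 5/23 = 21.7% → the Product team
P1: the Product team 27/45 = 60.0%, Team Alpha 14/29 = 48.3% → the Product team
P2: the Product team 13/22 = 59.1%, Team Alpha 9/17 = 52.9% → the Product team
P3: the Product team 29/36 = 80.6%, Team Alpha 16/18 = 88.9% → Team Alpha
Overall: the Product team 79/133 = 59.4%, Team Alpha 44/87 = 50.6% → the Product team
Neither sweeps: the Product team wins 3 of 4 groups, Team Alpha wins 1. The Product team wins overall but not every group — no Simpson reversal.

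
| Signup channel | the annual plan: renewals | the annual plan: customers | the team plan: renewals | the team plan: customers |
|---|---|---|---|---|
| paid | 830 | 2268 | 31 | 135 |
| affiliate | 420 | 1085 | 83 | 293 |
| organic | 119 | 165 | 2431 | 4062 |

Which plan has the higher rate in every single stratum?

the annual plan

Paid: the annual plan 830/2268 = 36.6%, the team plan 31/135 = 23.0% → the annual plan
Affiliate: the annual plan 420/1085 = 38.7%, the team plan 83/293 = 28.3% → the annual plan
Organic: the annual plan 119/165 = 72.1%, the team plan 2431/4062 = 59.8% → the annual plan
The annual plan has the higher rate in all 3 groups.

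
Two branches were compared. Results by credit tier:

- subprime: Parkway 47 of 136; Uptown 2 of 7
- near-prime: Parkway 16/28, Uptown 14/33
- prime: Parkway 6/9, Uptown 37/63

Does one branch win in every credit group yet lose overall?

Yes

Subprime: Parkway 47/136 = 34.6%, Uptown 2/7 = 28.6% → Parkway
Near-prime: Parkway 16/28 = 57.1%, Uptown 14/33 = 42.4% → Parkway
Prime: Parkway 6/9 = 66.7%, Uptown 37/63 = 58.7% → Parkway
Overall: Parkway 69/173 = 39.9%, Uptown 53/103 = 51.5% → Uptown
Parkway wins each credit group but Uptown wins overall — the comparison reverses. Parkway's applications skew toward subprime, which has a lower base rate.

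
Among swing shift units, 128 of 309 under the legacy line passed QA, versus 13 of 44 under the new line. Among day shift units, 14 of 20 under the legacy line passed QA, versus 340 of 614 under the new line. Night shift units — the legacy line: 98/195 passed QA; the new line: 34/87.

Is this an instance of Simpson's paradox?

Swing shift: the legacy line 128/309 = 41.4%, the new line 13/44 = 29.5% → the legacy line
Day shift: the legacy line 14/20 = 70.0%, the new line 340/614 = 55.4% → the legacy line
Night shift: the legacy line 98/195 = 50.3%, the new line 34/87 = 39.1% → the legacy line
Overall: the legacy line 240/524 = 45.8%, the new line 387/745 = 51.9% → the new line
The legacy line wins each shift group but the new line wins overall — the comparison reverses. The legacy line's units skew toward swing shift, which has a lower base rate.

Yes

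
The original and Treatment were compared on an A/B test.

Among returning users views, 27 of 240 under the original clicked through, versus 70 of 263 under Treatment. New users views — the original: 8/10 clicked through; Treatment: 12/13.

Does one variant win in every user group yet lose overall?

No

Returning users: the original 27/240 = 11.2%, Treatment 70/263 = 26.6% → Treatment
New users: the original 8/10 = 80.0%, Treatment 12/13 = 92.3% → Treatment
Overall: the original 35/250 = 14.0%, Treatment 82/276 = 29.7% → Treatment
Treatment wins overall and in every user group — no reversal.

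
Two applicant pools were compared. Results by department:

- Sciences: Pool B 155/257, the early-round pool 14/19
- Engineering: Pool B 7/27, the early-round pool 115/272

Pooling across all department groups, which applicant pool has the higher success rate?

Pool B

Sciences: Pool B 155/257 = 60.3%, the early-round pool 14/19 = 73.7% → the early-round pool
Engineering: Pool B 7/27 = 25.9%, the early-round pool 115/272 = 42.3% → the early-round pool
Overall: Pool B 162/284 = 57.0%, the early-round pool 129/291 = 44.3% → Pool B
(The early-round pool wins every department group but Pool B wins overall — the early-round pool's applicants skew toward the low-rate Engineering group.)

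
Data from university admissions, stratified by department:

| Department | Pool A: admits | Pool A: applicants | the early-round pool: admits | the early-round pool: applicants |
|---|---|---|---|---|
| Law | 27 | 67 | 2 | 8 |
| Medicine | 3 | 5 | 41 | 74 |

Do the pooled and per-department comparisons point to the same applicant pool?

No

Law: Pool A 27/67 = 40.3%, the early-round pool 2/8 = 25.0% → Pool A
Medicine: Pool A 3/5 = 60.0%, the early-round pool 41/74 = 55.4% → Pool A
Overall: Pool A 30/72 = 41.7%, the early-round pool 43/82 = 52.4% → the early-round pool
Pool A wins each department group but the early-round pool wins overall — the comparison reverses. Pool A's applicants skew toward Law, which has a lower base rate.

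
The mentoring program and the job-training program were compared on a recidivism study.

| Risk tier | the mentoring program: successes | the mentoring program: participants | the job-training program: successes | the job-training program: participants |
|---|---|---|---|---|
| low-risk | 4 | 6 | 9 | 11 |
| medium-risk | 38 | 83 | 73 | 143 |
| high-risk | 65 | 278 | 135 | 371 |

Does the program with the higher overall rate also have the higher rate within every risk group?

Yes

Low-risk: the mentoring program 4/6 = 66.7%, the job-training program 9/11 = 81.8% → the job-training program
Medium-risk: the mentoring program 38/83 = 45.8%, the job-training program 73/143 = 51.0% → the job-training program
High-risk: the mentoring program 65/278 = 23.4%, the job-training program 135/371 = 36.4% → the job-training program
Overall: the mentoring program 107/367 = 29.2%, the job-training program 217/525 = 41.3% → the job-training program
The job-training program wins overall and in every risk group — no reversal.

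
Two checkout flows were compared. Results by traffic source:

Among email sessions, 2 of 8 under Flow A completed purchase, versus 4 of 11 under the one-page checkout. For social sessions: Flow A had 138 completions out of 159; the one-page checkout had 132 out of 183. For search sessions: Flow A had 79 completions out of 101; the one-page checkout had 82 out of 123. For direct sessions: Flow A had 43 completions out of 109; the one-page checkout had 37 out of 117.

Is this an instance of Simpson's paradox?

No

Email: Flow A 2/8 = 25.0%, the one-page checkout 4/11 = 36.4% → the one-page checkout
Social: Flow A 138/159 = 86.8%, the one-page checkout 132/183 = 72.1% → Flow A
Search: Flow A 79/101 = 78.2%, the one-page checkout 82/123 = 66.7% → Flow A
Direct: Flow A 43/109 = 39.4%, the one-page checkout 37/117 = 31.6% → Flow A
Overall: Flow A 262/377 = 69.5%, the one-page checkout 255/434 = 58.8% → Flow A
Neither sweeps: Flow A wins 3 of 4 groups, the one-page checkout wins 1. Flow A wins overall but not every group — no Simpson reversal.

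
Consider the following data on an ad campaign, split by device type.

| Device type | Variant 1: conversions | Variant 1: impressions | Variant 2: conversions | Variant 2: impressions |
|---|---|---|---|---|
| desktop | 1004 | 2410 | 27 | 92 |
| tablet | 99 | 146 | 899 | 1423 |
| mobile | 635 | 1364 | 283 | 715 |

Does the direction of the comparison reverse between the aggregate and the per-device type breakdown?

Desktop: Variant 1 1004/2410 = 41.7%, Variant 2 27/92 = 29.3% → Variant 1
Tablet: Variant 1 99/146 = 67.8%, Variant 2 899/1423 = 63.2% → Variant 1
Mobile: Variant 1 635/1364 = 46.6%, Variant 2 283/715 = 39.6% → Variant 1
Overall: Variant 1 1738/3920 = 44.3%, Variant 2 1209/2230 = 54.2% → Variant 2
Variant 1 wins each device group but Variant 2 wins overall — the comparison reverses. Variant 1's impressions skew toward desktop, which has a lower base rate.

Yes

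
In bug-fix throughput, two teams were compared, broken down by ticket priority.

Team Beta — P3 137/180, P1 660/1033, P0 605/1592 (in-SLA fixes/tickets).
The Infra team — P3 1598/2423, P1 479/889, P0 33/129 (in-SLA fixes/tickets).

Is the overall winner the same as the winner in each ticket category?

P3: Team Beta 137/180 = 76.1%, the Infra team 1598/2423 = 66.0% → Team Beta
P1: Team Beta 660/1033 = 63.9%, the Infra team 479/889 = 53.9% → Team Beta
P0: Team Beta 605/1592 = 38.0%, the Infra team 33/129 = 25.6% → Team Beta
Overall: Team Beta 1402/2805 = 50.0%, the Infra team 2110/3441 = 61.3% → the Infra team
Team Beta wins each ticket group but the Infra team wins overall — the comparison reverses. Team Beta's tickets skew toward P0, which has a lower base rate.

No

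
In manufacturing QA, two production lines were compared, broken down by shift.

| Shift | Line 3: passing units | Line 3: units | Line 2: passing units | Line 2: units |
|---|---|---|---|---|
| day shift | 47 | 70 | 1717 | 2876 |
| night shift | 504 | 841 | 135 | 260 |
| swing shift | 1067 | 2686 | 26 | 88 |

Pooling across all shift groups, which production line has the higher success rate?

Day shift: Line 3 47/70 = 67.1%, Line 2 1717/2876 = 59.7% → Line 3
Night shift: Line 3 504/841 = 59.9%, Line 2 135/260 = 51.9% → Line 3
Swing shift: Line 3 1067/2686 = 39.7%, Line 2 26/88 = 29.5% → Line 3
Overall: Line 3 1618/3597 = 45.0%, Line 2 1878/3224 = 58.3% → Line 2
(Line 3 wins every shift group but Line 2 wins overall — Line 3's units skew toward the low-rate swing shift group.)

Line 2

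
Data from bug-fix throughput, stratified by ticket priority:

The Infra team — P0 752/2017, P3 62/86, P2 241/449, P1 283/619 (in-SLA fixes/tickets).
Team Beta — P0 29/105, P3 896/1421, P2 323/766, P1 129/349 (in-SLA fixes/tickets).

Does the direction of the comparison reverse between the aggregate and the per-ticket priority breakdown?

P0: the Infra team 752/2017 = 37.3%, Team Beta 29/105 = 27.6% → the Infra team
P3: the Infra team 62/86 = 72.1%, Team Beta 896/1421 = 63.1% → the Infra team
P2: the Infra team 241/449 = 53.7%, Team Beta 323/766 = 42.2% → the Infra team
P1: the Infra team 283/619 = 45.7%, Team Beta 129/349 = 37.0% → the Infra team
Overall: the Infra team 1338/3171 = 42.2%, Team Beta 1377/2641 = 52.1% → Team Beta
The Infra team wins each ticket group but Team Beta wins overall — the comparison reverses. The Infra team's tickets skew toward P0, which has a lower base rate.

Yes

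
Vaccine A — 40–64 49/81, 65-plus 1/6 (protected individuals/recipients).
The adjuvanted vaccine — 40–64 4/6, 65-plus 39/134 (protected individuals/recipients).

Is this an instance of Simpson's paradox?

Yes

40–64: Vaccine A 49/81 = 60.5%, the adjuvanted vaccine 4/6 = 66.7% → the adjuvanted vaccine
65-plus: Vaccine A 1/6 = 16.7%, the adjuvanted vaccine 39/134 = 29.1% → the adjuvanted vaccine
Overall: Vaccine A 50/87 = 57.5%, the adjuvanted vaccine 43/140 = 30.7% → Vaccine A
The adjuvanted vaccine wins each age group but Vaccine A wins overall — the comparison reverses. The adjuvanted vaccine's recipients skew toward 65-plus, which has a lower base rate.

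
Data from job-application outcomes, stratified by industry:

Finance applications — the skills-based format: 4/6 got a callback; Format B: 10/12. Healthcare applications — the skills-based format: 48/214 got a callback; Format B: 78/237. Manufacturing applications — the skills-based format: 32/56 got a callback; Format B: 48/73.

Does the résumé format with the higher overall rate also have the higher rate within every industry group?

Finance: the skills-based format 4/6 = 66.7%, Format B 10/12 = 83.3% → Format B
Healthcare: the skills-based format 48/214 = 22.4%, Format B 78/237 = 32.9% → Format B
Manufacturing: the skills-based format 32/56 = 57.1%, Format B 48/73 = 65.8% → Format B
Overall: the skills-based format 84/276 = 30.4%, Format B 136/322 = 42.2% → Format B
Format B wins overall and in every industry group — no reversal.

Yes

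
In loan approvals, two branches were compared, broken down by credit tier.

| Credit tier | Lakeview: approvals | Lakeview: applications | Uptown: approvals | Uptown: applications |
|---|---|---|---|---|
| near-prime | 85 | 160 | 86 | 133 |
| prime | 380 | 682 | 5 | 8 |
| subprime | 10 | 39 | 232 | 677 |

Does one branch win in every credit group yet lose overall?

Near-prime: Lakeview 85/160 = 53.1%, Uptown 86/133 = 64.7% → Uptown
Prime: Lakeview 380/682 = 55.7%, Uptown 5/8 = 62.5% → Uptown
Subprime: Lakeview 10/39 = 25.6%, Uptown 232/677 = 34.3% → Uptown
Overall: Lakeview 475/881 = 53.9%, Uptown 323/818 = 39.5% → Lakeview
Uptown wins each credit group but Lakeview wins overall — the comparison reverses. Uptown's applications skew toward subprime, which has a lower base rate.

Yes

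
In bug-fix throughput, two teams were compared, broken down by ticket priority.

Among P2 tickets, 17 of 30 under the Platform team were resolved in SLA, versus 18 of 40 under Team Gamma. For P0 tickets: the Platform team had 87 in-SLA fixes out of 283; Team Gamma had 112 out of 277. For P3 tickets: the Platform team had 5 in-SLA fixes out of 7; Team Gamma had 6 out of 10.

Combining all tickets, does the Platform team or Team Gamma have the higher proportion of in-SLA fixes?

P2: the Platform team 17/30 = 56.7%, Team Gamma 18/40 = 45.0% → the Platform team
P0: the Platform team 87/283 = 30.7%, Team Gamma 112/277 = 40.4% → Team Gamma
P3: the Platform team 5/7 = 71.4%, Team Gamma 6/10 = 60.0% → the Platform team
Overall: the Platform team 109/320 = 34.1%, Team Gamma 136/327 = 41.6% → Team Gamma
(Neither sweeps every ticket group, but Team Gamma has the higher pooled rate.)

Team Gamma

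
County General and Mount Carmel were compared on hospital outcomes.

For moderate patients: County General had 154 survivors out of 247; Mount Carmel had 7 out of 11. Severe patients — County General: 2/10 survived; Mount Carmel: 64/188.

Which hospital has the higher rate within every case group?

Moderate: County General 154/247 = 62.3%, Mount Carmel 7/11 = 63.6% → Mount Carmel
Severe: County General 2/10 = 20.0%, Mount Carmel 64/188 = 34.0% → Mount Carmel
Mount Carmel has the higher rate in both groups.

Mount Carmel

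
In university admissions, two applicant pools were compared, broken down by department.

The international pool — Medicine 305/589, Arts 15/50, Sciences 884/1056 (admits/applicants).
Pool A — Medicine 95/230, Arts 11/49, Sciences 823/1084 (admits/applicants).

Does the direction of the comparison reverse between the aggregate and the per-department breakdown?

Medicine: the international pool 305/589 = 51.8%, Pool A 95/230 = 41.3% → the international pool
Arts: the international pool 15/50 = 30.0%, Pool A 11/49 = 22.4% → the international pool
Sciences: the international pool 884/1056 = 83.7%, Pool A 823/1084 = 75.9% → the international pool
Overall: the international pool 1204/1695 = 71.0%, Pool A 929/1363 = 68.2% → the international pool
The international pool wins overall and in every department group — no reversal.

No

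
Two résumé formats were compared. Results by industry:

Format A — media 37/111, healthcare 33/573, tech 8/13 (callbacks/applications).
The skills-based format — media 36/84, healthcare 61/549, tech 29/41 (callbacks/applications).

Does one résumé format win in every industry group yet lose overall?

Media: Format A 37/111 = 33.3%, the skills-based format 36/84 = 42.9% → the skills-based format
Healthcare: Format A 33/573 = 5.8%, the skills-based format 61/549 = 11.1% → the skills-based format
Tech: Format A 8/13 = 61.5%, the skills-based format 29/41 = 70.7% → the skills-based format
Overall: Format A 78/697 = 11.2%, the skills-based format 126/674 = 18.7% → the skills-based format
The skills-based format wins overall and in every industry group — no reversal.

No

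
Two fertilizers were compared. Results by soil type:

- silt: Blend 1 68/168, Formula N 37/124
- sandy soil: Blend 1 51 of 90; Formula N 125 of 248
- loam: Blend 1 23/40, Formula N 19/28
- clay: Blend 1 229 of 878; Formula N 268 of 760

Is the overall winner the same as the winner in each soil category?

Silt: Blend 1 68/168 = 40.5%, Formula N 37/124 = 29.8% → Blend 1
Sandy soil: Blend 1 51/90 = 56.7%, Formula N 125/248 = 50.4% → Blend 1
Loam: Blend 1 23/40 = 57.5%, Formula N 19/28 = 67.9% → Formula N
Clay: Blend 1 229/878 = 26.1%, Formula N 268/760 = 35.3% → Formula N
Overall: Blend 1 371/1176 = 31.5%, Formula N 449/1160 = 38.7% → Formula N
Neither sweeps: Blend 1 wins 2 of 4 groups, Formula N wins 2. Formula N wins overall but not every group — no Simpson reversal.

No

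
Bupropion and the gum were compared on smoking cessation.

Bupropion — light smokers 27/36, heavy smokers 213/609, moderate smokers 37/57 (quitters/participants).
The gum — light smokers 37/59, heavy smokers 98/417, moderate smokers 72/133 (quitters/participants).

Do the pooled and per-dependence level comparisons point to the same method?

Light smokers: bupropion 27/36 = 75.0%, the gum 37/59 = 62.7% → bupropion
Heavy smokers: bupropion 213/609 = 35.0%, the gum 98/417 = 23.5% → bupropion
Moderate smokers: bupropion 37/57 = 64.9%, the gum 72/133 = 54.1% → bupropion
Overall: bupropion 277/702 = 39.5%, the gum 207/609 = 34.0% → bupropion
Bupropion wins overall and in every dependence group — no reversal.

Yes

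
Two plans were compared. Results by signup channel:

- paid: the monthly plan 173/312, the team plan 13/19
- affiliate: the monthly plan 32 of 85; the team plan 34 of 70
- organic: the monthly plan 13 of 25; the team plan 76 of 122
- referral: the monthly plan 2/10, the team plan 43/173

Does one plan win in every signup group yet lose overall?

Paid: the monthly plan 173/312 = 55.4%, the team plan 13/19 = 68.4% → the team plan
Affiliate: the monthly plan 32/85 = 37.6%, the team plan 34/70 = 48.6% → the team plan
Organic: the monthly plan 13/25 = 52.0%, the team plan 76/122 = 62.3% → the team plan
Referral: the monthly plan 2/10 = 20.0%, the team plan 43/173 = 24.9% → the team plan
Overall: the monthly plan 220/432 = 50.9%, the team plan 166/384 = 43.2% → the monthly plan
The team plan wins each signup group but the monthly plan wins overall — the comparison reverses. The team plan's customers skew toward referral, which has a lower base rate.

Yes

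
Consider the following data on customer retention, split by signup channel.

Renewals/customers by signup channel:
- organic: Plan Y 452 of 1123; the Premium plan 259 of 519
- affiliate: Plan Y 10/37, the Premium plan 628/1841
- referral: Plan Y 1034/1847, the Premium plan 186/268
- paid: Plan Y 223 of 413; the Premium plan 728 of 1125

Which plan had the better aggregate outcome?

Organic: Plan Y 452/1123 = 40.2%, the Premium plan 259/519 = 49.9% → the Premium plan
Affiliate: Plan Y 10/37 = 27.0%, the Premium plan 628/1841 = 34.1% → the Premium plan
Referral: Plan Y 1034/1847 = 56.0%, the Premium plan 186/268 = 69.4% → the Premium plan
Paid: Plan Y 223/413 = 54.0%, the Premium plan 728/1125 = 64.7% → the Premium plan
Overall: Plan Y 1719/3420 = 50.3%, the Premium plan 1801/3753 = 48.0% → Plan Y
(The Premium plan wins every signup group but Plan Y wins overall — the Premium plan's customers skew toward the low-rate affiliate group.)

Plan Y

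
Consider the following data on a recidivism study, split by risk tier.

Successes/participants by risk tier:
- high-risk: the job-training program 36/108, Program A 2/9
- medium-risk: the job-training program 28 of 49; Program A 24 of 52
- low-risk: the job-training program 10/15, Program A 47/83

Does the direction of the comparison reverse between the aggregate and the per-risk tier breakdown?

Yes

High-risk: the job-training program 36/108 = 33.3%, Program A 2/9 = 22.2% → the job-training program
Medium-risk: the job-training program 28/49 = 57.1%, Program A 24/52 = 46.2% → the job-training program
Low-risk: the job-training program 10/15 = 66.7%, Program A 47/83 = 56.6% → the job-training program
Overall: the job-training program 74/172 = 43.0%, Program A 73/144 = 50.7% → Program A
The job-training program wins each risk group but Program A wins overall — the comparison reverses. The job-training program's participants skew toward high-risk, which has a lower base rate.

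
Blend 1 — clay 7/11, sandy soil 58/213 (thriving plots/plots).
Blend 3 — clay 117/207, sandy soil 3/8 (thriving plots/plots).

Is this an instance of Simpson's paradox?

Clay: Blend 1 7/11 = 63.6%, Blend 3 117/207 = 56.5% → Blend 1
Sandy soil: Blend 1 58/213 = 27.2%, Blend 3 3/8 = 37.5% → Blend 3
Overall: Blend 1 65/224 = 29.0%, Blend 3 120/215 = 55.8% → Blend 3
Neither sweeps: Blend 1 wins 1 of 2 groups, Blend 3 wins 1. Blend 3 wins overall but not every group — no Simpson reversal.

No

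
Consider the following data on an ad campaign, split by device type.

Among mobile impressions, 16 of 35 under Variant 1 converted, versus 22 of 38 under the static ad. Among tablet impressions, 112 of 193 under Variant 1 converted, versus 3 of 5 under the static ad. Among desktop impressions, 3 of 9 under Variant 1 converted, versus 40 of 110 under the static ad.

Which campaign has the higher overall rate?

Variant 1

Mobile: Variant 1 16/35 = 45.7%, the static ad 22/38 = 57.9% → the static ad
Tablet: Variant 1 112/193 = 58.0%, the static ad 3/5 = 60.0% → the static ad
Desktop: Variant 1 3/9 = 33.3%, the static ad 40/110 = 36.4% → the static ad
Overall: Variant 1 131/237 = 55.3%, the static ad 65/153 = 42.5% → Variant 1
(The static ad wins every device group but Variant 1 wins overall — the static ad's impressions skew toward the low-rate desktop group.)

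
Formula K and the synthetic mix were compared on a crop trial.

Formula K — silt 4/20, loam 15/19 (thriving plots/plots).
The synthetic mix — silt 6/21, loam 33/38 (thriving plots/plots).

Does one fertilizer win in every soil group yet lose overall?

Silt: Formula K 4/20 = 20.0%, the synthetic mix 6/21 = 28.6% → the synthetic mix
Loam: Formula K 15/19 = 78.9%, the synthetic mix 33/38 = 86.8% → the synthetic mix
Overall: Formula K 19/39 = 48.7%, the synthetic mix 39/59 = 66.1% → the synthetic mix
The synthetic mix wins overall and in every soil group — no reversal.

No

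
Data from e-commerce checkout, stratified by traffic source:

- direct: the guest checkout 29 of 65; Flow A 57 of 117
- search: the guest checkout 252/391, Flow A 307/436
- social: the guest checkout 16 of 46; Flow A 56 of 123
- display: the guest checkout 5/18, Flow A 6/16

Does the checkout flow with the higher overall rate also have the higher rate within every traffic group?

Yes

Direct: the guest checkout 29/65 = 44.6%, Flow A 57/117 = 48.7% → Flow A
Search: the guest checkout 252/391 = 64.5%, Flow A 307/436 = 70.4% → Flow A
Social: the guest checkout 16/46 = 34.8%, Flow A 56/123 = 45.5% → Flow A
Display: the guest checkout 5/18 = 27.8%, Flow A 6/16 = 37.5% → Flow A
Overall: the guest checkout 302/520 = 58.1%, Flow A 426/692 = 61.6% → Flow A
Flow A wins overall and in every traffic group — no reversal.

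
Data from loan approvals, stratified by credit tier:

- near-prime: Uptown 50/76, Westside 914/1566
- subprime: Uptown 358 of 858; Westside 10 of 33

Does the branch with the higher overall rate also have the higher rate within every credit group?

No

Near-prime: Uptown 50/76 = 65.8%, Westside 914/1566 = 58.4% → Uptown
Subprime: Uptown 358/858 = 41.7%, Westside 10/33 = 30.3% → Uptown
Overall: Uptown 408/934 = 43.7%, Westside 924/1599 = 57.8% → Westside
Uptown wins each credit group but Westside wins overall — the comparison reverses. Uptown's applications skew toward subprime, which has a lower base rate.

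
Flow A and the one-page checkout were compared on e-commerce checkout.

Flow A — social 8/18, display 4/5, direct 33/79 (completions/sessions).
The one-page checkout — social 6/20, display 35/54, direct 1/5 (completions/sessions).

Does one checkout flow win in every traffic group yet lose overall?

Yes

Social: Flow A 8/18 = 44.4%, the one-page checkout 6/20 = 30.0% → Flow A
Display: Flow A 4/5 = 80.0%, the one-page checkout 35/54 = 64.8% → Flow A
Direct: Flow A 33/79 = 41.8%, the one-page checkout 1/5 = 20.0% → Flow A
Overall: Flow A 45/102 = 44.1%, the one-page checkout 42/79 = 53.2% → the one-page checkout
Flow A wins each traffic group but the one-page checkout wins overall — the comparison reverses. Flow A's sessions skew toward direct, which has a lower base rate.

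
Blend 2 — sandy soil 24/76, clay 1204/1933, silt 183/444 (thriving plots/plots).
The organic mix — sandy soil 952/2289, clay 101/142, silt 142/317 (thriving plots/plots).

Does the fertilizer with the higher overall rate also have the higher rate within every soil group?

No

Sandy soil: Blend 2 24/76 = 31.6%, the organic mix 952/2289 = 41.6% → the organic mix
Clay: Blend 2 1204/1933 = 62.3%, the organic mix 101/142 = 71.1% → the organic mix
Silt: Blend 2 183/444 = 41.2%, the organic mix 142/317 = 44.8% → the organic mix
Overall: Blend 2 1411/2453 = 57.5%, the organic mix 1195/2748 = 43.5% → Blend 2
The organic mix wins each soil group but Blend 2 wins overall — the comparison reverses. The organic mix's plots skew toward sandy soil, which has a lower base rate.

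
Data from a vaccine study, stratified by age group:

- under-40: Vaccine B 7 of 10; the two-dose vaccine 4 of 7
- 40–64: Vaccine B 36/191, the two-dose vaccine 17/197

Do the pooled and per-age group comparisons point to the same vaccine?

Under-40: Vaccine B 7/10 = 70.0%, the two-dose vaccine 4/7 = 57.1% → Vaccine B
40–64: Vaccine B 36/191 = 18.8%, the two-dose vaccine 17/197 = 8.6% → Vaccine B
Overall: Vaccine B 43/201 = 21.4%, the two-dose vaccine 21/204 = 10.3% → Vaccine B
Vaccine B wins overall and in every age group — no reversal.

Yes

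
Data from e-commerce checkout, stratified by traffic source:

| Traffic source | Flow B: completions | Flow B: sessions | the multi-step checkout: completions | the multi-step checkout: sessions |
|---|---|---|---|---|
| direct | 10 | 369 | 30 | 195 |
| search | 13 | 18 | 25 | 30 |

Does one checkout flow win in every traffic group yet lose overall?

Direct: Flow B 10/369 = 2.7%, the multi-step checkout 30/195 = 15.4% → the multi-step checkout
Search: Flow B 13/18 = 72.2%, the multi-step checkout 25/30 = 83.3% → the multi-step checkout
Overall: Flow B 23/387 = 5.9%, the multi-step checkout 55/225 = 24.4% → the multi-step checkout
The multi-step checkout wins overall and in every traffic group — no reversal.

No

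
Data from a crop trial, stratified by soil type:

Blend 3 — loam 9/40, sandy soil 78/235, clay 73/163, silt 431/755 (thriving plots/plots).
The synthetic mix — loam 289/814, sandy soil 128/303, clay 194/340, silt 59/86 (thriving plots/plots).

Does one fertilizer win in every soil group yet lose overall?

Loam: Blend 3 9/40 = 22.5%, the synthetic mix 289/814 = 35.5% → the synthetic mix
Sandy soil: Blend 3 78/235 = 33.2%, the synthetic mix 128/303 = 42.2% → the synthetic mix
Clay: Blend 3 73/163 = 44.8%, the synthetic mix 194/340 = 57.1% → the synthetic mix
Silt: Blend 3 431/755 = 57.1%, the synthetic mix 59/86 = 68.6% → the synthetic mix
Overall: Blend 3 591/1193 = 49.5%, the synthetic mix 670/1543 = 43.4% → Blend 3
The synthetic mix wins each soil group but Blend 3 wins overall — the comparison reverses. The synthetic mix's plots skew toward loam, which has a lower base rate.

Yes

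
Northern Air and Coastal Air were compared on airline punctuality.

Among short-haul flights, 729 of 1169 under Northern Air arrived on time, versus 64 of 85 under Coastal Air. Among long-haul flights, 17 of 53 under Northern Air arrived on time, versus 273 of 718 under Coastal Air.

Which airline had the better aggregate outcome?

Short-haul: Northern Air 729/1169 = 62.4%, Coastal Air 64/85 = 75.3% → Coastal Air
Long-haul: Northern Air 17/53 = 32.1%, Coastal Air 273/718 = 38.0% → Coastal Air
Overall: Northern Air 746/1222 = 61.0%, Coastal Air 337/803 = 42.0% → Northern Air
(Coastal Air wins every route group but Northern Air wins overall — Coastal Air's flights skew toward the low-rate long-haul group.)

Northern Air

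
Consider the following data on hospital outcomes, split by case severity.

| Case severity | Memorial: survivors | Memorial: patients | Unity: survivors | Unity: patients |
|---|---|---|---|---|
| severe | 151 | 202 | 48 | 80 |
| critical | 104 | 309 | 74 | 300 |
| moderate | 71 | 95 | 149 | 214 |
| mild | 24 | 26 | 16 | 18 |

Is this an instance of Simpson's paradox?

Severe: Memorial 151/202 = 74.8%, Unity 48/80 = 60.0% → Memorial
Critical: Memorial 104/309 = 33.7%, Unity 74/300 = 24.7% → Memorial
Moderate: Memorial 71/95 = 74.7%, Unity 149/214 = 69.6% → Memorial
Mild: Memorial 24/26 = 92.3%, Unity 16/18 = 88.9% → Memorial
Overall: Memorial 350/632 = 55.4%, Unity 287/612 = 46.9% → Memorial
Memorial wins overall and in every case group — no reversal.

No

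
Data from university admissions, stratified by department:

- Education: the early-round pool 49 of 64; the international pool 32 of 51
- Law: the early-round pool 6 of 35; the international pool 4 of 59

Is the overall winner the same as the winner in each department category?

Yes

Education: the early-round pool 49/64 = 76.6%, the international pool 32/51 = 62.7% → the early-round pool
Law: the early-round pool 6/35 = 17.1%, the international pool 4/59 = 6.8% → the early-round pool
Overall: the early-round pool 55/99 = 55.6%, the international pool 36/110 = 32.7% → the early-round pool
The early-round pool wins overall and in every department group — no reversal.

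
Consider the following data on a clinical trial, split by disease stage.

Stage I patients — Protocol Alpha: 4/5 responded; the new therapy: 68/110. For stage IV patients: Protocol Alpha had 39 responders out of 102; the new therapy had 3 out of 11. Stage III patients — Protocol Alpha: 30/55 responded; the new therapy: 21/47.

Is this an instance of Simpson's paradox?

Stage I: Protocol Alpha 4/5 = 80.0%, the new therapy 68/110 = 61.8% → Protocol Alpha
Stage IV: Protocol Alpha 39/102 = 38.2%, the new therapy 3/11 = 27.3% → Protocol Alpha
Stage III: Protocol Alpha 30/55 = 54.5%, the new therapy 21/47 = 44.7% → Protocol Alpha
Overall: Protocol Alpha 73/162 = 45.1%, the new therapy 92/168 = 54.8% → the new therapy
Protocol Alpha wins each disease group but the new therapy wins overall — the comparison reverses. Protocol Alpha's patients skew toward stage IV, which has a lower base rate.

Yes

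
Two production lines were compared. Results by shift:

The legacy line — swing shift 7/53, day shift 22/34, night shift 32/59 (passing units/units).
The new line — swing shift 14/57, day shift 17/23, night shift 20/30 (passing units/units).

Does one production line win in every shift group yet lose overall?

No

Swing shift: the legacy line 7/53 = 13.2%, the new line 14/57 = 24.6% → the new line
Day shift: the legacy line 22/34 = 64.7%, the new line 17/23 = 73.9% → the new line
Night shift: the legacy line 32/59 = 54.2%, the new line 20/30 = 66.7% → the new line
Overall: the legacy line 61/146 = 41.8%, the new line 51/110 = 46.4% → the new line
The new line wins overall and in every shift group — no reversal.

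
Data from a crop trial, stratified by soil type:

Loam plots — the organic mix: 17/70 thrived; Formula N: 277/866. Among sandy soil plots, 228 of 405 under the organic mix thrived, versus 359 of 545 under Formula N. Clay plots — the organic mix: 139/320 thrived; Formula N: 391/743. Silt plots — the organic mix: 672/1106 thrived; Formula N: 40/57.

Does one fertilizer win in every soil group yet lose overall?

Loam: the organic mix 17/70 = 24.3%, Formula N 277/866 = 32.0% → Formula N
Sandy soil: the organic mix 228/405 = 56.3%, Formula N 359/545 = 65.9% → Formula N
Clay: the organic mix 139/320 = 43.4%, Formula N 391/743 = 52.6% → Formula N
Silt: the organic mix 672/1106 = 60.8%, Formula N 40/57 = 70.2% → Formula N
Overall: the organic mix 1056/1901 = 55.5%, Formula N 1067/2211 = 48.3% → the organic mix
Formula N wins each soil group but the organic mix wins overall — the comparison reverses. Formula N's plots skew toward loam, which has a lower base rate.

Yes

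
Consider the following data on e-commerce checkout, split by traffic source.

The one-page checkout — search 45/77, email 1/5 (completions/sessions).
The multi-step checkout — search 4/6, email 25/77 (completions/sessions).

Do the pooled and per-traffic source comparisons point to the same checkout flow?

No

Search: the one-page checkout 45/77 = 58.4%, the multi-step checkout 4/6 = 66.7% → the multi-step checkout
Email: the one-page checkout 1/5 = 20.0%, the multi-step checkout 25/77 = 32.5% → the multi-step checkout
Overall: the one-page checkout 46/82 = 56.1%, the multi-step checkout 29/83 = 34.9% → the one-page checkout
The multi-step checkout wins each traffic group but the one-page checkout wins overall — the comparison reverses. The multi-step checkout's sessions skew toward email, which has a lower base rate.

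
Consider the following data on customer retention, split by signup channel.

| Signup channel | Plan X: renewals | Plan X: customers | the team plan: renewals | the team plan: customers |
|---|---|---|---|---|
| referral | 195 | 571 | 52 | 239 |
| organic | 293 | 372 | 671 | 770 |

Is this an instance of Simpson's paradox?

Referral: Plan X 195/571 = 34.2%, the team plan 52/239 = 21.8% → Plan X
Organic: Plan X 293/372 = 78.8%, the team plan 671/770 = 87.1% → the team plan
Overall: Plan X 488/943 = 51.7%, the team plan 723/1009 = 71.7% → the team plan
Neither sweeps: Plan X wins 1 of 2 groups, the team plan wins 1. The team plan wins overall but not every group — no Simpson reversal.

No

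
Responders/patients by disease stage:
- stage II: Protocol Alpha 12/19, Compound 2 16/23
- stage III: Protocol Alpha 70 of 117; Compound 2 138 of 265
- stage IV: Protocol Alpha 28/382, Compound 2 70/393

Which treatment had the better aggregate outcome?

Stage II: Protocol Alpha 12/19 = 63.2%, Compound 2 16/23 = 69.6% → Compound 2
Stage III: Protocol Alpha 70/117 = 59.8%, Compound 2 138/265 = 52.1% → Protocol Alpha
Stage IV: Protocol Alpha 28/382 = 7.3%, Compound 2 70/393 = 17.8% → Compound 2
Overall: Protocol Alpha 110/518 = 21.2%, Compound 2 224/681 = 32.9% → Compound 2
(Neither sweeps every disease group, but Compound 2 has the higher pooled rate.)

Compound 2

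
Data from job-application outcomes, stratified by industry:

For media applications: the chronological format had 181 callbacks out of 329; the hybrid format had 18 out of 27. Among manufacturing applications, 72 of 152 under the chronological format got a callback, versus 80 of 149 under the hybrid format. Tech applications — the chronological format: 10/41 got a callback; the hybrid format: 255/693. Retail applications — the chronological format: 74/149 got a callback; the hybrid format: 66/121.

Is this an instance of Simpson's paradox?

Yes

Media: the chronological format 181/329 = 55.0%, the hybrid format 18/27 = 66.7% → the hybrid format
Manufacturing: the chronological format 72/152 = 47.4%, the hybrid format 80/149 = 53.7% → the hybrid format
Tech: the chronological format 10/41 = 24.4%, the hybrid format 255/693 = 36.8% → the hybrid format
Retail: the chronological format 74/149 = 49.7%, the hybrid format 66/121 = 54.5% → the hybrid format
Overall: the chronological format 337/671 = 50.2%, the hybrid format 419/990 = 42.3% → the chronological format
The hybrid format wins each industry group but the chronological format wins overall — the comparison reverses. The hybrid format's applications skew toward tech, which has a lower base rate.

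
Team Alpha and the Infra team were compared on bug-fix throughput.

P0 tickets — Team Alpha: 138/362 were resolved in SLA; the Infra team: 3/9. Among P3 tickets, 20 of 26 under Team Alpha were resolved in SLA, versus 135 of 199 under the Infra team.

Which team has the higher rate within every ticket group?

Team Alpha

P0: Team Alpha 138/362 = 38.1%, the Infra team 3/9 = 33.3% → Team Alpha
P3: Team Alpha 20/26 = 76.9%, the Infra team 135/199 = 67.8% → Team Alpha
Team Alpha has the higher rate in both groups.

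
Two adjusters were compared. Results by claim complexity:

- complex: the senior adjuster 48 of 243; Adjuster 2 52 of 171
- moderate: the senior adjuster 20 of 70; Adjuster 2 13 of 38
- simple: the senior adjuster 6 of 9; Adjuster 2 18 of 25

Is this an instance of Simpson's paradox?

No

Complex: the senior adjuster 48/243 = 19.8%, Adjuster 2 52/171 = 30.4% → Adjuster 2
Moderate: the senior adjuster 20/70 = 28.6%, Adjuster 2 13/38 = 34.2% → Adjuster 2
Simple: the senior adjuster 6/9 = 66.7%, Adjuster 2 18/25 = 72.0% → Adjuster 2
Overall: the senior adjuster 74/322 = 23.0%, Adjuster 2 83/234 = 35.5% → Adjuster 2
Adjuster 2 wins overall and in every claim group — no reversal.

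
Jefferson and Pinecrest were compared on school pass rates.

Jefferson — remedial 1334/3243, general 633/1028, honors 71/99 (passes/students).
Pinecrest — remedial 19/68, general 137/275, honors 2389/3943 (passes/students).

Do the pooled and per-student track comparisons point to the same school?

Remedial: Jefferson 1334/3243 = 41.1%, Pinecrest 19/68 = 27.9% → Jefferson
General: Jefferson 633/1028 = 61.6%, Pinecrest 137/275 = 49.8% → Jefferson
Honors: Jefferson 71/99 = 71.7%, Pinecrest 2389/3943 = 60.6% → Jefferson
Overall: Jefferson 2038/4370 = 46.6%, Pinecrest 2545/4286 = 59.4% → Pinecrest
Jefferson wins each student group but Pinecrest wins overall — the comparison reverses. Jefferson's students skew toward remedial, which has a lower base rate.

No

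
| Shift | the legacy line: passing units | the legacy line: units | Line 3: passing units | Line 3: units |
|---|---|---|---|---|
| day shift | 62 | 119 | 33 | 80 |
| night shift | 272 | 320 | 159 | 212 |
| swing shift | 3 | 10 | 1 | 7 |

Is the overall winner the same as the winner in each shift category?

Day shift: the legacy line 62/119 = 52.1%, Line 3 33/80 = 41.2% → the legacy line
Night shift: the legacy line 272/320 = 85.0%, Line 3 159/212 = 75.0% → the legacy line
Swing shift: the legacy line 3/10 = 30.0%, Line 3 1/7 = 14.3% → the legacy line
Overall: the legacy line 337/449 = 75.1%, Line 3 193/299 = 64.5% → the legacy line
The legacy line wins overall and in every shift group — no reversal.

Yes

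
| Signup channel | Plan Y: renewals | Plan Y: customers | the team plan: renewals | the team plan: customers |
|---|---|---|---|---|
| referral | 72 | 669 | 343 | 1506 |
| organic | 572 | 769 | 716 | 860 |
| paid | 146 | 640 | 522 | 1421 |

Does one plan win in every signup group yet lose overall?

Referral: Plan Y 72/669 = 10.8%, the team plan 343/1506 = 22.8% → the team plan
Organic: Plan Y 572/769 = 74.4%, the team plan 716/860 = 83.3% → the team plan
Paid: Plan Y 146/640 = 22.8%, the team plan 522/1421 = 36.7% → the team plan
Overall: Plan Y 790/2078 = 38.0%, the team plan 1581/3787 = 41.7% → the team plan
The team plan wins overall and in every signup group — no reversal.

No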